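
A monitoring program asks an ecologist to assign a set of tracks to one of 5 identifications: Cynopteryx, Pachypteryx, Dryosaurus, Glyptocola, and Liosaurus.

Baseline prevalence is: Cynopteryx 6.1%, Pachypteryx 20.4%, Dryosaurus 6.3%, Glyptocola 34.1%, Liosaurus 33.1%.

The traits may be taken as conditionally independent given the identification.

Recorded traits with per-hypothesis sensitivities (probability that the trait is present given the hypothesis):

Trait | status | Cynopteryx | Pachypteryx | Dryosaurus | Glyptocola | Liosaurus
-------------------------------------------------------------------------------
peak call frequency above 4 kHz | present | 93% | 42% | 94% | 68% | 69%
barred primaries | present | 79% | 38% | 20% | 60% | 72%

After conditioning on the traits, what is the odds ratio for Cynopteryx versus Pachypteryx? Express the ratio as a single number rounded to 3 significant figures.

Posterior odds equal prior odds times the likelihood ratio; only the two competing hypotheses matter.
  Cynopteryx: 0.061 × 0.93 × 0.79 = 0.044817
  Pachypteryx: 0.204 × 0.42 × 0.38 = 0.032558
Posterior odds = 0.044817 / 0.032558 ≈ 1.38.

1.38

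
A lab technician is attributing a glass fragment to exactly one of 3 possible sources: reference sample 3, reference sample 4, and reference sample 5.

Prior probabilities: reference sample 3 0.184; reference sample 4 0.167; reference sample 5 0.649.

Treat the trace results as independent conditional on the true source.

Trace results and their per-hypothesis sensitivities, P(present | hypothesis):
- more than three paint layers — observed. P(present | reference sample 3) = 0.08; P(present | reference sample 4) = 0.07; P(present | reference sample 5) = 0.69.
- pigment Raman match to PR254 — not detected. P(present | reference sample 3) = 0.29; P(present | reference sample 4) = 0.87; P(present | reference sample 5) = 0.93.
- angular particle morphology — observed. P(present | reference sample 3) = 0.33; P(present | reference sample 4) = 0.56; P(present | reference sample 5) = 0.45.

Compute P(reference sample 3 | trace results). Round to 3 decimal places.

Multiply each prior by the joint likelihood of the trace result pattern (using 1 − P(present | H) for each absent trace result):
  reference sample 3: 0.184 × 0.08 × (1 − 0.29) × 0.33 = 0.0034489
  reference sample 4: 0.167 × 0.07 × (1 − 0.87) × 0.56 = 0.00085103
  reference sample 5: 0.649 × 0.69 × (1 − 0.93) × 0.45 = 0.014106
The unnormalized weights sum to 0.018406.
P(reference sample 3 | evidence) = 0.0034489 / 0.018406 ≈ 0.187.

0.187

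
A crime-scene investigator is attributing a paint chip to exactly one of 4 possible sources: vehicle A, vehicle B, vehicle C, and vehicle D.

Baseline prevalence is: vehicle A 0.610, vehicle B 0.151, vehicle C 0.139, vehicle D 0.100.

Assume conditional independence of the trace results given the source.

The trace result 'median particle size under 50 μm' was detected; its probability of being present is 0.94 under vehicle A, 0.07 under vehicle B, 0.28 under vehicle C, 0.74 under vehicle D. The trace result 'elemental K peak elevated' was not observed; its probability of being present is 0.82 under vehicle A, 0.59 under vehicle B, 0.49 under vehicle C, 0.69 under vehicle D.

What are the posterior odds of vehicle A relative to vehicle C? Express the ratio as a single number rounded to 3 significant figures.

5.20

Posterior odds equal prior odds times the likelihood ratio; only the two competing hypotheses matter (using 1 − P(present | H) for each absent trace result).
  vehicle A: 0.610 × 0.94 × (1 − 0.82) = 0.10321
  vehicle C: 0.139 × 0.28 × (1 − 0.49) = 0.019849
Odds(vehicle A : vehicle C) = 0.10321 / 0.019849 ≈ 5.20.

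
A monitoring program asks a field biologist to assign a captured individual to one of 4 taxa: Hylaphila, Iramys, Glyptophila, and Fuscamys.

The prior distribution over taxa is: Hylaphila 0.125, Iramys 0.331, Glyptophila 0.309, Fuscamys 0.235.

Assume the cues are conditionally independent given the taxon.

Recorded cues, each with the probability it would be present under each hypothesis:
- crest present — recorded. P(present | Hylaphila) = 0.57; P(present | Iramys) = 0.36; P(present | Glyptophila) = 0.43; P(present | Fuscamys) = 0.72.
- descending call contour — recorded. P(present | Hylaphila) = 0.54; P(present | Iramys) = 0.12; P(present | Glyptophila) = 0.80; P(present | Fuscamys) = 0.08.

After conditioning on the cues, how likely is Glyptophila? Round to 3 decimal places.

0.616

By Bayes' rule with conditional independence, the unnormalized weight for each hypothesis is prior × ∏ likelihoods:
  Hylaphila: 0.125 × 0.57 × 0.54 = 0.038475
  Iramys: 0.331 × 0.36 × 0.12 = 0.014299
  Glyptophila: 0.309 × 0.43 × 0.80 = 0.1063
  Fuscamys: 0.235 × 0.72 × 0.08 = 0.013536
Marginal likelihood of the evidence = 0.17261.
P(Glyptophila | evidence) = 0.1063 / 0.17261 ≈ 0.616.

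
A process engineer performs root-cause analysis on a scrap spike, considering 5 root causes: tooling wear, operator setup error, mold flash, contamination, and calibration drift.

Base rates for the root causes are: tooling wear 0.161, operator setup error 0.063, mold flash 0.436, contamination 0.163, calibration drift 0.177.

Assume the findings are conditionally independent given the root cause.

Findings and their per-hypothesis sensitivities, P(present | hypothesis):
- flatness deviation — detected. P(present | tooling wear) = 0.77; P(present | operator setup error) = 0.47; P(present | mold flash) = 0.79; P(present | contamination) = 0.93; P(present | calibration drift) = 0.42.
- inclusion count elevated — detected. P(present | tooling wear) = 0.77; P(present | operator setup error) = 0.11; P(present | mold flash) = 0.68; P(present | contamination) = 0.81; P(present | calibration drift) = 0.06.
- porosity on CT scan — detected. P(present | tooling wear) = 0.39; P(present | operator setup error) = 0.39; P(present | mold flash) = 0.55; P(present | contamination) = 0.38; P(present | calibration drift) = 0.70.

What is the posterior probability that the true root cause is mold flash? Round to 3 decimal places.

By Bayes' rule with conditional independence, the unnormalized weight for each hypothesis is prior × ∏ likelihoods:
  tooling wear: 0.161 × 0.77 × 0.77 × 0.39 = 0.037228
  operator setup error: 0.063 × 0.47 × 0.11 × 0.39 = 0.0012703
  mold flash: 0.436 × 0.79 × 0.68 × 0.55 = 0.12882
  contamination: 0.163 × 0.93 × 0.81 × 0.38 = 0.046659
  calibration drift: 0.177 × 0.42 × 0.06 × 0.70 = 0.0031223
Normalizing constant Z = 0.037228 + 0.0012703 + 0.12882 + 0.046659 + 0.0031223 = 0.2171.
P(mold flash | evidence) = 0.12882 / 0.2171 ≈ 0.593.

0.593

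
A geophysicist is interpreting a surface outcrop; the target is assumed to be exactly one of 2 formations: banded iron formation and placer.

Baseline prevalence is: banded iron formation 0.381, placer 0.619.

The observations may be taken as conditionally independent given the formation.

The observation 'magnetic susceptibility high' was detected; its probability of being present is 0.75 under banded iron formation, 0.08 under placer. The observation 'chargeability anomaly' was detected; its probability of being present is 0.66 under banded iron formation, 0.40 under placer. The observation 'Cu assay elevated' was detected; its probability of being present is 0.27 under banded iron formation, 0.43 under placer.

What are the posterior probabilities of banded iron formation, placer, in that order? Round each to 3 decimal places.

For each hypothesis, the unnormalized posterior weight is prior × product of the observation likelihoods:
  banded iron formation: 0.381 × 0.75 × 0.66 × 0.27 = 0.050921
  placer: 0.619 × 0.08 × 0.40 × 0.43 = 0.0085174
Normalizing constant Z = 0.050921 + 0.0085174 = 0.059438.
P(banded iron formation | evidence) = 0.050921 / 0.059438 ≈ 0.857
P(placer | evidence) = 0.0085174 / 0.059438 ≈ 0.143

0.857, 0.143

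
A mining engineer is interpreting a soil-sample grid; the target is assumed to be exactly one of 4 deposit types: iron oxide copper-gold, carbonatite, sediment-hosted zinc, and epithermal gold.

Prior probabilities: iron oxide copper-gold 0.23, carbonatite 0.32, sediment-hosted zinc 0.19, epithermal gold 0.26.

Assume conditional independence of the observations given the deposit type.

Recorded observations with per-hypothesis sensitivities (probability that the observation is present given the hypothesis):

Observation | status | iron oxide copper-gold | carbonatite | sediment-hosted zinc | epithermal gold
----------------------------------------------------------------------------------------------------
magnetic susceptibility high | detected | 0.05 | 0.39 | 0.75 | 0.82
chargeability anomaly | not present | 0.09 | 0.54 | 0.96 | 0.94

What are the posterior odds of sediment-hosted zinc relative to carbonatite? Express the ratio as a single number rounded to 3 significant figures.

0.0993

The normalizing constant cancels in an odds ratio, so compute prior × likelihood for the two hypotheses only (using 1 − P(present | H) for each absent observation):
  sediment-hosted zinc: 0.19 × 0.75 × (1 − 0.96) = 0.0057
  carbonatite: 0.32 × 0.39 × (1 − 0.54) = 0.057408
Odds(sediment-hosted zinc : carbonatite) = 0.0057 / 0.057408 ≈ 0.0993.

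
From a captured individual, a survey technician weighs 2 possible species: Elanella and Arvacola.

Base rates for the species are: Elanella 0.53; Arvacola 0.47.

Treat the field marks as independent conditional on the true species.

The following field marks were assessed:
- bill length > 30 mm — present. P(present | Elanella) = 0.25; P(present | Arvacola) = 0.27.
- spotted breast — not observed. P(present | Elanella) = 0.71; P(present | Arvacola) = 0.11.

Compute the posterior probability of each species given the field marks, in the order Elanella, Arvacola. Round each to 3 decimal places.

For each hypothesis, the unnormalized posterior weight is prior × product of the field mark likelihoods (using 1 − P(present | H) for each absent field mark):
  Elanella: 0.53 × 0.25 × (1 − 0.71) = 0.038425
  Arvacola: 0.47 × 0.27 × (1 − 0.11) = 0.11294
The unnormalized weights sum to 0.15137.
P(Elanella | evidence) = 0.038425 / 0.15137 ≈ 0.254
P(Arvacola | evidence) = 0.11294 / 0.15137 ≈ 0.746

0.254, 0.746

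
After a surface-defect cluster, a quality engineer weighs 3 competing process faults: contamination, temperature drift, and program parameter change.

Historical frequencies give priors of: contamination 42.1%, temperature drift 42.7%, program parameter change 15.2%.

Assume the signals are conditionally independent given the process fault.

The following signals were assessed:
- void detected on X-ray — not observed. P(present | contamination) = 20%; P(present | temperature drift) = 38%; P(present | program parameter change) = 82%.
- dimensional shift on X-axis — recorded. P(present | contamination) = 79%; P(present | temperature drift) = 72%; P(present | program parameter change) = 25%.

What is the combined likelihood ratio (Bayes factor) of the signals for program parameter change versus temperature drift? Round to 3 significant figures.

0.101

Joint likelihood of the signal pattern under each hypothesis (using 1 − P(present | H) for each absent signal):
  program parameter change: (1 − 0.82) × 0.25 = 0.045
  temperature drift: (1 − 0.38) × 0.72 = 0.4464
Bayes factor = 0.045 / 0.4464 ≈ 0.101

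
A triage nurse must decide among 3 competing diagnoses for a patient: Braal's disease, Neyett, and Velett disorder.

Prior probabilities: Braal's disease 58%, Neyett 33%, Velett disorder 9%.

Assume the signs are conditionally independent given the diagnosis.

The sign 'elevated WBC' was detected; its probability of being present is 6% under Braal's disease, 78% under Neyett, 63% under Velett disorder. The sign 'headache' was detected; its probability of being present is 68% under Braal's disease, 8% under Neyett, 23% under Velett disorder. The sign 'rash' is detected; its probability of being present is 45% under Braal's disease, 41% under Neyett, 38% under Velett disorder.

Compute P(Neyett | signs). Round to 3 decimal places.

0.351

Multiply each prior by the joint likelihood of the sign pattern:
  Braal's disease: 0.58 × 0.06 × 0.68 × 0.45 = 0.010649
  Neyett: 0.33 × 0.78 × 0.08 × 0.41 = 0.0084427
  Velett disorder: 0.09 × 0.63 × 0.23 × 0.38 = 0.0049556
Marginal likelihood of the evidence = 0.024047.
P(Neyett | evidence) = 0.0084427 / 0.024047 ≈ 0.351.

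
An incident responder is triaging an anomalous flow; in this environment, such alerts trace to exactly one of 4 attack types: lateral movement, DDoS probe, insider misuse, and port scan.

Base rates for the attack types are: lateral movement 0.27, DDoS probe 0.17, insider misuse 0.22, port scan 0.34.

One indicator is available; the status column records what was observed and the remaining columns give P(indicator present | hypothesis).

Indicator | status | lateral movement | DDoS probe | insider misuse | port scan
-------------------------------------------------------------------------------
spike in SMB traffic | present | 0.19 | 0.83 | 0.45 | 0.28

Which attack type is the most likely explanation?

By Bayes' rule, the unnormalized weight for each hypothesis is prior × likelihood:
  lateral movement: 0.27 × 0.19 = 0.0513
  DDoS probe: 0.17 × 0.83 = 0.1411
  insider misuse: 0.22 × 0.45 = 0.099
  port scan: 0.34 × 0.28 = 0.0952
The unnormalized weights sum to 0.3866.
P(lateral movement | evidence) ≈ 0.0513 / 0.3866 ≈ 0.133
P(DDoS probe | evidence) ≈ 0.1411 / 0.3866 ≈ 0.365
P(insider misuse | evidence) ≈ 0.099 / 0.3866 ≈ 0.256
P(port scan | evidence) ≈ 0.0952 / 0.3866 ≈ 0.246
The largest is 0.365, so DDoS probe is most probable.

DDoS probe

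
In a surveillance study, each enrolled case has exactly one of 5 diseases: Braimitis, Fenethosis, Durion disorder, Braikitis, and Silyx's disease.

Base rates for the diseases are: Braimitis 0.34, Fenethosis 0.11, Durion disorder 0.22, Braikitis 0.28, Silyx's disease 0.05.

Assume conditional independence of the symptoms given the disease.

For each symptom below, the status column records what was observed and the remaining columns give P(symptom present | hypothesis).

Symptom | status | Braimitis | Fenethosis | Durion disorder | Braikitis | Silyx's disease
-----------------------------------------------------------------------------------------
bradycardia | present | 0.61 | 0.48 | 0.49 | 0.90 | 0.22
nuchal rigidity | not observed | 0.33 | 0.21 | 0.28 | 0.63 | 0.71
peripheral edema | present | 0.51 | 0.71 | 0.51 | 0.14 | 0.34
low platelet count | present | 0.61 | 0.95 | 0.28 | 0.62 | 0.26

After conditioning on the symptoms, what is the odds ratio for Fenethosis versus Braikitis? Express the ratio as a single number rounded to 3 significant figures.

Unnormalized posterior weight (prior times the symptom likelihoods) for each of the two hypotheses (using 1 − P(present | H) for each absent symptom):
  Fenethosis: 0.11 × 0.48 × (1 − 0.21) × 0.71 × 0.95 = 0.028135
  Braikitis: 0.28 × 0.90 × (1 − 0.63) × 0.14 × 0.62 = 0.0080932
Posterior odds = 0.028135 / 0.0080932 ≈ 3.48.

3.48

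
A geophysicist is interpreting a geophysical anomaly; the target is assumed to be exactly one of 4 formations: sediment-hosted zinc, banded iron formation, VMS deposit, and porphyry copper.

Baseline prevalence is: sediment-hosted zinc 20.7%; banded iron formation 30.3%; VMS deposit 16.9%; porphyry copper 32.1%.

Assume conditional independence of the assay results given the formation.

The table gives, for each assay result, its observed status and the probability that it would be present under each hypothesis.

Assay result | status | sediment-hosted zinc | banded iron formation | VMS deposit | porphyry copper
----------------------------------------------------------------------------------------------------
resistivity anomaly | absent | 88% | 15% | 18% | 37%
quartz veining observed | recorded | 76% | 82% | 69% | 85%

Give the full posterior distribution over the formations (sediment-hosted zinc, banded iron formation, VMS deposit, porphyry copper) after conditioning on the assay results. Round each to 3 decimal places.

0.038, 0.424, 0.192, 0.345

For each hypothesis, the unnormalized posterior weight is prior × product of the assay result likelihoods (using 1 − P(present | H) for each absent assay result):
  sediment-hosted zinc: 0.207 × (1 − 0.88) × 0.76 = 0.018878
  banded iron formation: 0.303 × (1 − 0.15) × 0.82 = 0.21119
  VMS deposit: 0.169 × (1 − 0.18) × 0.69 = 0.09562
  porphyry copper: 0.321 × (1 − 0.37) × 0.85 = 0.1719
Normalizing constant Z = 0.018878 + 0.21119 + 0.09562 + 0.1719 = 0.49759.
P(sediment-hosted zinc | evidence) = 0.018878 / 0.49759 ≈ 0.038
P(banded iron formation | evidence) = 0.21119 / 0.49759 ≈ 0.424
P(VMS deposit | evidence) = 0.09562 / 0.49759 ≈ 0.192
P(porphyry copper | evidence) = 0.1719 / 0.49759 ≈ 0.345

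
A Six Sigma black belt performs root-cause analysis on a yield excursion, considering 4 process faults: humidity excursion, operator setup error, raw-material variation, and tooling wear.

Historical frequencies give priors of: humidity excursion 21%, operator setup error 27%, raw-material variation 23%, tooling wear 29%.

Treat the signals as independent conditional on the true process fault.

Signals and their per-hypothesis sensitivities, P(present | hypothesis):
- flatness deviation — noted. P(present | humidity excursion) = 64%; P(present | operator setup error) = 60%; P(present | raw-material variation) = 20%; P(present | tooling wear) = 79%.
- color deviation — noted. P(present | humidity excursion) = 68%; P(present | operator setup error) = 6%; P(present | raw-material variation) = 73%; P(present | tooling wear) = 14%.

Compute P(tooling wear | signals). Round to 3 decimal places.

Multiply each prior by the joint likelihood of the signal pattern:
  humidity excursion: 0.21 × 0.64 × 0.68 = 0.091392
  operator setup error: 0.27 × 0.60 × 0.06 = 0.00972
  raw-material variation: 0.23 × 0.20 × 0.73 = 0.03358
  tooling wear: 0.29 × 0.79 × 0.14 = 0.032074
Marginal likelihood of the evidence = 0.16677.
P(tooling wear | evidence) = 0.032074 / 0.16677 ≈ 0.192.

0.192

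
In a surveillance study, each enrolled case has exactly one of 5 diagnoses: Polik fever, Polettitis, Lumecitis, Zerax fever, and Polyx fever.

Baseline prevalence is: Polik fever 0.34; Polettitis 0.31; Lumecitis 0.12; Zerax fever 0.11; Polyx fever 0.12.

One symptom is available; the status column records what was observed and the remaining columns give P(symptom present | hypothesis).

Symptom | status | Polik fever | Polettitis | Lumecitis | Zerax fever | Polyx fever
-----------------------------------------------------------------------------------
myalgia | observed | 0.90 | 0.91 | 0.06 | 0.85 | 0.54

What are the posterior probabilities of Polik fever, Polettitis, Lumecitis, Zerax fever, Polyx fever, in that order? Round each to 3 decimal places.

Multiply each prior by the likelihood of the symptom:
  Polik fever: 0.34 × 0.90 = 0.306
  Polettitis: 0.31 × 0.91 = 0.2821
  Lumecitis: 0.12 × 0.06 = 0.0072
  Zerax fever: 0.11 × 0.85 = 0.0935
  Polyx fever: 0.12 × 0.54 = 0.0648
The unnormalized weights sum to 0.7536.
P(Polik fever | evidence) = 0.306 / 0.7536 ≈ 0.406
P(Polettitis | evidence) = 0.2821 / 0.7536 ≈ 0.374
P(Lumecitis | evidence) = 0.0072 / 0.7536 ≈ 0.010
P(Zerax fever | evidence) = 0.0935 / 0.7536 ≈ 0.124
P(Polyx fever | evidence) = 0.0648 / 0.7536 ≈ 0.086

0.406, 0.374, 0.010, 0.124, 0.086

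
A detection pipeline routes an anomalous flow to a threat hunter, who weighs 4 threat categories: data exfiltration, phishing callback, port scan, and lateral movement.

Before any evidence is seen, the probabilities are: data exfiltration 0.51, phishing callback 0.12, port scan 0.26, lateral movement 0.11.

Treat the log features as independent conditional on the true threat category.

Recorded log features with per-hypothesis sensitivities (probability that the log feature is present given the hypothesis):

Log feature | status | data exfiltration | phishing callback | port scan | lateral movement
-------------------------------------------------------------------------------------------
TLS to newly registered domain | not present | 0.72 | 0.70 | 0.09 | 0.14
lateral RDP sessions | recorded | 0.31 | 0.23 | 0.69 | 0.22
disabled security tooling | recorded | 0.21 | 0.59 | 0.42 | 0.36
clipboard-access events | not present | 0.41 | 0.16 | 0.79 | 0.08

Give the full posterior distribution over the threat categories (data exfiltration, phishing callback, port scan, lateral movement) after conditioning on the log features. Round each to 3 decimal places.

For each hypothesis, the unnormalized posterior weight is prior × product of the log feature likelihoods (using 1 − P(present | H) for each absent log feature):
  data exfiltration: 0.51 × (1 − 0.72) × 0.31 × 0.21 × (1 − 0.41) = 0.0054848
  phishing callback: 0.12 × (1 − 0.70) × 0.23 × 0.59 × (1 − 0.16) = 0.0041036
  port scan: 0.26 × (1 − 0.09) × 0.69 × 0.42 × (1 − 0.79) = 0.014399
  lateral movement: 0.11 × (1 − 0.14) × 0.22 × 0.36 × (1 − 0.08) = 0.0068929
The unnormalized weights sum to 0.03088.
P(data exfiltration | evidence) = 0.0054848 / 0.03088 ≈ 0.178
P(phishing callback | evidence) = 0.0041036 / 0.03088 ≈ 0.133
P(port scan | evidence) = 0.014399 / 0.03088 ≈ 0.466
P(lateral movement | evidence) = 0.0068929 / 0.03088 ≈ 0.223

0.178, 0.133, 0.466, 0.223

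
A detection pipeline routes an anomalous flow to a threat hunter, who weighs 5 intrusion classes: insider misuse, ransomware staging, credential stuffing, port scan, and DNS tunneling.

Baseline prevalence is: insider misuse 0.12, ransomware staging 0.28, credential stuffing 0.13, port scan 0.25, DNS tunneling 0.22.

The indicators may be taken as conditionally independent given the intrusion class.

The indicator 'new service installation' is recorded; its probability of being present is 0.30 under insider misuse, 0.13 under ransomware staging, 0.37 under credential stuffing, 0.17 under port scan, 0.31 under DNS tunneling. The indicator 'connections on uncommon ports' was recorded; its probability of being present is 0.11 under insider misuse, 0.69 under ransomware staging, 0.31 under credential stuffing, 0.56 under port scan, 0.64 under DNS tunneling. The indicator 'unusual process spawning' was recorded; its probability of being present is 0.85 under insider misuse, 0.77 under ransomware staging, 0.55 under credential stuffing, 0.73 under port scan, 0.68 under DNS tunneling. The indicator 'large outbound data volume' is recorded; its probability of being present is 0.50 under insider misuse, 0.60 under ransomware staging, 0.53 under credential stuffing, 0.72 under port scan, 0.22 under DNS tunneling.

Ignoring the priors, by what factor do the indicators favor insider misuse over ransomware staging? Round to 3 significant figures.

0.338

Take the product of per-indicator likelihoods under each hypothesis, then divide.
  insider misuse: 0.30 × 0.11 × 0.85 × 0.50 = 0.014025
  ransomware staging: 0.13 × 0.69 × 0.77 × 0.60 = 0.041441
Bayes factor = 0.014025 / 0.041441 ≈ 0.338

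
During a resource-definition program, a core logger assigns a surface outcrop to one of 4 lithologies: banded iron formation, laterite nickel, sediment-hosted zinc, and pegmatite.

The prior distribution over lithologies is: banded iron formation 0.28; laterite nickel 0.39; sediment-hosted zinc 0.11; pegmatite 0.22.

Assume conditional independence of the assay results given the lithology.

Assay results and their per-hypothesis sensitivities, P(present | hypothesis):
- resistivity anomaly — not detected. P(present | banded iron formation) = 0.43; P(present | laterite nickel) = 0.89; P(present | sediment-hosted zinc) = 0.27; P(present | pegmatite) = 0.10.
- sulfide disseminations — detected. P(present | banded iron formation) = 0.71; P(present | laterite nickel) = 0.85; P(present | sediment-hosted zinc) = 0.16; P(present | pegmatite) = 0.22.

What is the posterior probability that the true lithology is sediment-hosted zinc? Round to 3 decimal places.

Multiply each prior by the joint likelihood of the assay result pattern (using 1 − P(present | H) for each absent assay result):
  banded iron formation: 0.28 × (1 − 0.43) × 0.71 = 0.11332
  laterite nickel: 0.39 × (1 − 0.89) × 0.85 = 0.036465
  sediment-hosted zinc: 0.11 × (1 − 0.27) × 0.16 = 0.012848
  pegmatite: 0.22 × (1 − 0.10) × 0.22 = 0.04356
The unnormalized weights sum to 0.20619.
P(sediment-hosted zinc | evidence) = 0.012848 / 0.20619 ≈ 0.062.

0.062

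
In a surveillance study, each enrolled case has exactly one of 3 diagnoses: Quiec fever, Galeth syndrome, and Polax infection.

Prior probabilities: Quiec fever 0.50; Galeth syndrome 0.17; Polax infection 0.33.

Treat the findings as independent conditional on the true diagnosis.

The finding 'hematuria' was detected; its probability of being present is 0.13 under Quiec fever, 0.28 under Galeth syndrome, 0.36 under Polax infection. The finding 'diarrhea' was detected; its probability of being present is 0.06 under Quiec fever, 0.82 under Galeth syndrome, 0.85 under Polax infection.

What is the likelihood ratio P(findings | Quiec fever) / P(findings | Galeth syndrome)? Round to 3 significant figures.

0.0340

Take the product of per-finding likelihoods under each hypothesis, then divide.
  Quiec fever: 0.13 × 0.06 = 0.0078
  Galeth syndrome: 0.28 × 0.82 = 0.2296
Bayes factor = 0.0078 / 0.2296 ≈ 0.0340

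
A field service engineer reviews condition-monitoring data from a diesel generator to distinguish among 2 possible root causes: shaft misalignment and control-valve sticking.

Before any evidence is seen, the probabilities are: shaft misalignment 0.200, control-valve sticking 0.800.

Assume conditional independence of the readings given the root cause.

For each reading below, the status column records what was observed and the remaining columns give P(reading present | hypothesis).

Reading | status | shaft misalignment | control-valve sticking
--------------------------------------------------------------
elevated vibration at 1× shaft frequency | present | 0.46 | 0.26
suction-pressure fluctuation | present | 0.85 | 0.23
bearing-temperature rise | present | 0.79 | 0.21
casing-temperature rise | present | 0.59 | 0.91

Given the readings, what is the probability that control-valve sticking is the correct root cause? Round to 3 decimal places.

0.201

For each hypothesis, the unnormalized posterior weight is prior × product of the reading likelihoods:
  shaft misalignment: 0.200 × 0.46 × 0.85 × 0.79 × 0.59 = 0.036449
  control-valve sticking: 0.800 × 0.26 × 0.23 × 0.21 × 0.91 = 0.0091422
Normalizing constant Z = 0.036449 + 0.0091422 = 0.045591.
P(control-valve sticking | evidence) = 0.0091422 / 0.045591 ≈ 0.201.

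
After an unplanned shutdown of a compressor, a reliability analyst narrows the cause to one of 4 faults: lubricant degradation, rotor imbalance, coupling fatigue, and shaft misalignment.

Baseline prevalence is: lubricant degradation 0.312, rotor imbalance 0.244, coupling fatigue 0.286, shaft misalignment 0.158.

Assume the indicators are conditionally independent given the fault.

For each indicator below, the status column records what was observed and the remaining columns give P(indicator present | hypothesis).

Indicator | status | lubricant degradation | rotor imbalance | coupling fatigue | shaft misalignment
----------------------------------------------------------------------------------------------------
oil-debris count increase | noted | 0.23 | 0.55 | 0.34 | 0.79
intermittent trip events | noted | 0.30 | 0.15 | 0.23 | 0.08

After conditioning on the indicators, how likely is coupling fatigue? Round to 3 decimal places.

By Bayes' rule with conditional independence, the unnormalized weight for each hypothesis is prior × ∏ likelihoods:
  lubricant degradation: 0.312 × 0.23 × 0.30 = 0.021528
  rotor imbalance: 0.244 × 0.55 × 0.15 = 0.02013
  coupling fatigue: 0.286 × 0.34 × 0.23 = 0.022365
  shaft misalignment: 0.158 × 0.79 × 0.08 = 0.0099856
Normalizing constant Z = 0.021528 + 0.02013 + 0.022365 + 0.0099856 = 0.074009.
P(coupling fatigue | evidence) = 0.022365 / 0.074009 ≈ 0.302.

0.302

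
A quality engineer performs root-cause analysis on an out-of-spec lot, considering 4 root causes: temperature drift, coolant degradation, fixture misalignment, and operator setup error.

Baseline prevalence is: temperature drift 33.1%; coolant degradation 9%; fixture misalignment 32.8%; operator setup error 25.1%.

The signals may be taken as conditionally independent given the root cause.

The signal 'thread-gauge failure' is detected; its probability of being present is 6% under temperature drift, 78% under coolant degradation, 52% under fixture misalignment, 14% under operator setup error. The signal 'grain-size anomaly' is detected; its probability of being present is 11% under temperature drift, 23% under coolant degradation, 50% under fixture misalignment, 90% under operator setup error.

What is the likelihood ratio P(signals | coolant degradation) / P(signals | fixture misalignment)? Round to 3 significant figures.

0.690

Joint likelihood of the signal pattern under each hypothesis:
  coolant degradation: 0.78 × 0.23 = 0.1794
  fixture misalignment: 0.52 × 0.50 = 0.26
Bayes factor = 0.1794 / 0.26 ≈ 0.690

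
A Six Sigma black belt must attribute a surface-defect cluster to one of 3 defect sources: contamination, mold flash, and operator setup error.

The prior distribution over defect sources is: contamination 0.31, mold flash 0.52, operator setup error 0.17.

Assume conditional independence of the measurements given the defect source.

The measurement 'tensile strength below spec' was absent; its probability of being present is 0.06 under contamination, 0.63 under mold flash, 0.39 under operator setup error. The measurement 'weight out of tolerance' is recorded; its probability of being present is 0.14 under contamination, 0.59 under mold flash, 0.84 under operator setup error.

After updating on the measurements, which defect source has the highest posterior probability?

mold flash

By Bayes' rule with conditional independence, the unnormalized weight for each hypothesis is prior × ∏ likelihoods (using 1 − P(present | H) for each absent measurement):
  contamination: 0.31 × (1 − 0.06) × 0.14 = 0.040796
  mold flash: 0.52 × (1 − 0.63) × 0.59 = 0.11352
  operator setup error: 0.17 × (1 − 0.39) × 0.84 = 0.087108
Marginal likelihood of the evidence = 0.24142.
P(contamination | evidence) ≈ 0.040796 / 0.24142 ≈ 0.169
P(mold flash | evidence) ≈ 0.11352 / 0.24142 ≈ 0.470
P(operator setup error | evidence) ≈ 0.087108 / 0.24142 ≈ 0.361
The largest is 0.470, so mold flash is most probable.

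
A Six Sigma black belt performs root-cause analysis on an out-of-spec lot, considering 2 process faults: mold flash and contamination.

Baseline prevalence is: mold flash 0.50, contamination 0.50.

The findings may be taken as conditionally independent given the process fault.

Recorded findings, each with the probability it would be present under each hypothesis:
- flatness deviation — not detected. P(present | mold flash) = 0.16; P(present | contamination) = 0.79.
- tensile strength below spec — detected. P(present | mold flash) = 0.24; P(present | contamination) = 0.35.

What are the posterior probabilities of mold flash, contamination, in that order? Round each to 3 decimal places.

0.733, 0.267

For each hypothesis, the unnormalized posterior weight is prior × product of the finding likelihoods (using 1 − P(present | H) for each absent finding):
  mold flash: 0.50 × (1 − 0.16) × 0.24 = 0.1008
  contamination: 0.50 × (1 − 0.79) × 0.35 = 0.03675
Normalizing constant Z = 0.1008 + 0.03675 = 0.13755.
P(mold flash | evidence) = 0.1008 / 0.13755 ≈ 0.733
P(contamination | evidence) = 0.03675 / 0.13755 ≈ 0.267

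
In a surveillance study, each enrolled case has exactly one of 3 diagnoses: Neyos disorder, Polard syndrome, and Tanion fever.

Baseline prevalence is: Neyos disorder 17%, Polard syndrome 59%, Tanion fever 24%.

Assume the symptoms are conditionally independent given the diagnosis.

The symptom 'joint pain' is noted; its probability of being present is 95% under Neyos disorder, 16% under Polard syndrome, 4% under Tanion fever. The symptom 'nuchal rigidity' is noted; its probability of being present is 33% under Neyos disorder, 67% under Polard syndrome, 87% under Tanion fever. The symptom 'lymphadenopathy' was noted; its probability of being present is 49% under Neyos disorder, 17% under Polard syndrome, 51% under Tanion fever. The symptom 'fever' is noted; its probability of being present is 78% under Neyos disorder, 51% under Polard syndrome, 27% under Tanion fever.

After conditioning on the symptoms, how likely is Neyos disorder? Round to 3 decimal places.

0.754

By Bayes' rule with conditional independence, the unnormalized weight for each hypothesis is prior × ∏ likelihoods:
  Neyos disorder: 0.17 × 0.95 × 0.33 × 0.49 × 0.78 = 0.020369
  Polard syndrome: 0.59 × 0.16 × 0.67 × 0.17 × 0.51 = 0.0054836
  Tanion fever: 0.24 × 0.04 × 0.87 × 0.51 × 0.27 = 0.0011501
The unnormalized weights sum to 0.027003.
P(Neyos disorder | evidence) = 0.020369 / 0.027003 ≈ 0.754.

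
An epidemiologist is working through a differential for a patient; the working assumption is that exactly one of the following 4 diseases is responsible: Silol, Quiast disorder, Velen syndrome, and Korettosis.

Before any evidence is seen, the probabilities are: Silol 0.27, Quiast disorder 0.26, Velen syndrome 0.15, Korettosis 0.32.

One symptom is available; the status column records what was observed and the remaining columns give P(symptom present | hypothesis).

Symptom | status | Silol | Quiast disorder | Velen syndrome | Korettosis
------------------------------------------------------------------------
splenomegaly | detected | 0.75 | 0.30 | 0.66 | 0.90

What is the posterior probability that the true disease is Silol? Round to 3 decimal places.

By Bayes' rule, the unnormalized weight for each hypothesis is prior × likelihood:
  Silol: 0.27 × 0.75 = 0.2025
  Quiast disorder: 0.26 × 0.30 = 0.078
  Velen syndrome: 0.15 × 0.66 = 0.099
  Korettosis: 0.32 × 0.90 = 0.288
Normalizing constant Z = 0.2025 + 0.078 + 0.099 + 0.288 = 0.6675.
P(Silol | evidence) = 0.2025 / 0.6675 ≈ 0.303.

0.303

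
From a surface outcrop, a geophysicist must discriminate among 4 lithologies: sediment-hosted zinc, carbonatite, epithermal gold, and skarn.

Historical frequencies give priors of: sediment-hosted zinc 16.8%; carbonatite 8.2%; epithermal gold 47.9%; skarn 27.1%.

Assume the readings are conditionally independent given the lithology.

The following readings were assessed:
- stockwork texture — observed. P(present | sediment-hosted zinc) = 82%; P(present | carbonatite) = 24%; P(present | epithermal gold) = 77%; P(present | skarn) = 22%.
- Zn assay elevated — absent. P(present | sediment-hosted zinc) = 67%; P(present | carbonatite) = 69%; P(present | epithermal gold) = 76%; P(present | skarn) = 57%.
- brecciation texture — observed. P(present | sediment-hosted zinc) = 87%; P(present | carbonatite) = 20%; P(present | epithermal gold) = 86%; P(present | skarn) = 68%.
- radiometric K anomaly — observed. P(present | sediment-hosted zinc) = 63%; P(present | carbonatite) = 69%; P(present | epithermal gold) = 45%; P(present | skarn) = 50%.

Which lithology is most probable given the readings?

By Bayes' rule with conditional independence, the unnormalized weight for each hypothesis is prior × ∏ likelihoods (using 1 − P(present | H) for each absent reading):
  sediment-hosted zinc: 0.168 × 0.82 × (1 − 0.67) × 0.87 × 0.63 = 0.024917
  carbonatite: 0.082 × 0.24 × (1 − 0.69) × 0.20 × 0.69 = 0.00084191
  epithermal gold: 0.479 × 0.77 × (1 − 0.76) × 0.86 × 0.45 = 0.034257
  skarn: 0.271 × 0.22 × (1 − 0.57) × 0.68 × 0.50 = 0.0087164
The unnormalized weights sum to 0.068732.
P(sediment-hosted zinc | evidence) ≈ 0.024917 / 0.068732 ≈ 0.363
P(carbonatite | evidence) ≈ 0.00084191 / 0.068732 ≈ 0.012
P(epithermal gold | evidence) ≈ 0.034257 / 0.068732 ≈ 0.498
P(skarn | evidence) ≈ 0.0087164 / 0.068732 ≈ 0.127
The largest is 0.498, so epithermal gold is most probable.

epithermal gold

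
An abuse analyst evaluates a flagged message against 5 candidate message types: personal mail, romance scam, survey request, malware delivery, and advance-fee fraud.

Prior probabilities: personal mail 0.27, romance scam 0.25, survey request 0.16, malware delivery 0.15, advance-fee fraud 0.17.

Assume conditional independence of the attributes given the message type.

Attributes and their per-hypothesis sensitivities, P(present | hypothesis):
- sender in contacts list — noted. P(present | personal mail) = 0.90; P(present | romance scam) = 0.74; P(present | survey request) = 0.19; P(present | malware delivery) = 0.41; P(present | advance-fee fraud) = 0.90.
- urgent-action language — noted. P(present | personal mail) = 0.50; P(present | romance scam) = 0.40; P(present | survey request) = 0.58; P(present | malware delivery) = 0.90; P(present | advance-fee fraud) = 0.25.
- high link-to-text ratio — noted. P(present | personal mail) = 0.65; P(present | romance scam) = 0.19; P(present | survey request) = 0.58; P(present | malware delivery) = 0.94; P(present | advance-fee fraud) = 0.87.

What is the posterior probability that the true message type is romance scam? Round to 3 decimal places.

0.075

Multiply each prior by the joint likelihood of the attribute pattern:
  personal mail: 0.27 × 0.90 × 0.50 × 0.65 = 0.078975
  romance scam: 0.25 × 0.74 × 0.40 × 0.19 = 0.01406
  survey request: 0.16 × 0.19 × 0.58 × 0.58 = 0.010227
  malware delivery: 0.15 × 0.41 × 0.90 × 0.94 = 0.052029
  advance-fee fraud: 0.17 × 0.90 × 0.25 × 0.87 = 0.033278
Marginal likelihood of the evidence = 0.18857.
P(romance scam | evidence) = 0.01406 / 0.18857 ≈ 0.075.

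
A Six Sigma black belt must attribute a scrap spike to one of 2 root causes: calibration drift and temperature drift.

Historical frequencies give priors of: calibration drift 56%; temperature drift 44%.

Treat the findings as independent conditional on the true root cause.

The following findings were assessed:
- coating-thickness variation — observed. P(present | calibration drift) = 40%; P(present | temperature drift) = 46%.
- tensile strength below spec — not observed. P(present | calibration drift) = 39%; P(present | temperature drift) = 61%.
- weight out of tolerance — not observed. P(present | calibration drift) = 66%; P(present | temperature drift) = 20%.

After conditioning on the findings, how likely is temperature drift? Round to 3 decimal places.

0.576

By Bayes' rule with conditional independence, the unnormalized weight for each hypothesis is prior × ∏ likelihoods (using 1 − P(present | H) for each absent finding):
  calibration drift: 0.56 × 0.40 × (1 − 0.39) × (1 − 0.66) = 0.046458
  temperature drift: 0.44 × 0.46 × (1 − 0.61) × (1 − 0.20) = 0.063149
Marginal likelihood of the evidence = 0.10961.
P(temperature drift | evidence) = 0.063149 / 0.10961 ≈ 0.576.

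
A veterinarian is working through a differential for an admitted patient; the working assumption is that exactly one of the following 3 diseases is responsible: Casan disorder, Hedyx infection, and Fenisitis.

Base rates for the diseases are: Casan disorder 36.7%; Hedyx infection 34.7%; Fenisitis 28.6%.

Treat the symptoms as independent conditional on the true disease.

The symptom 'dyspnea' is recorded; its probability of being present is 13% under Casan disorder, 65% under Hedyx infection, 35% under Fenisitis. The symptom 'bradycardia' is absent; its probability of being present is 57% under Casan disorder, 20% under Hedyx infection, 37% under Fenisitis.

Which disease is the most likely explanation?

For each hypothesis, the unnormalized posterior weight is prior × product of the symptom likelihoods (using 1 − P(present | H) for each absent symptom):
  Casan disorder: 0.367 × 0.13 × (1 − 0.57) = 0.020515
  Hedyx infection: 0.347 × 0.65 × (1 − 0.20) = 0.18044
  Fenisitis: 0.286 × 0.35 × (1 − 0.37) = 0.063063
Normalizing constant Z = 0.020515 + 0.18044 + 0.063063 = 0.26402.
P(Casan disorder | evidence) ≈ 0.020515 / 0.26402 ≈ 0.078
P(Hedyx infection | evidence) ≈ 0.18044 / 0.26402 ≈ 0.683
P(Fenisitis | evidence) ≈ 0.063063 / 0.26402 ≈ 0.239
The largest is 0.683, so Hedyx infection is most probable.

Hedyx infection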